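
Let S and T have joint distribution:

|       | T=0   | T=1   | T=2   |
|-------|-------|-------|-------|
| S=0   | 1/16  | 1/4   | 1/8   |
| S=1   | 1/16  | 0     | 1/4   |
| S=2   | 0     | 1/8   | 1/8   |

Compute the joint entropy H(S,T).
H(S,T) = -Σ P(S,T) log₂ P(S,T), summed over the non-zero cells:
H(S,T) = -[(1/16)·log₂(1/16) + (1/4)·log₂(1/4) + (1/8)·log₂(1/8) + (1/16)·log₂(1/16) + (1/4)·log₂(1/4) + (1/8)·log₂(1/8) + (1/8)·log₂(1/8)]
  = 0.2500 + 0.5000 + 0.3750 + 0.2500 + 0.5000 + 0.3750 + 0.3750
  = 2.6250 bits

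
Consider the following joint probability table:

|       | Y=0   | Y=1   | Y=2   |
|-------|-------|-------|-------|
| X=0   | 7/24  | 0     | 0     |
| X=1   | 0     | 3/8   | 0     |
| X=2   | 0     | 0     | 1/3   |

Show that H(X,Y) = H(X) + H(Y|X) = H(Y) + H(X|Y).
Marginal P(X) (row sums):
  P(X=0) = 7/24 + 0 + 0 = 7/24
  P(X=1) = 0 + 3/8 + 0 = 3/8
  P(X=2) = 0 + 0 + 1/3 = 1/3
Marginal P(Y) (column sums):
  P(Y=0) = 7/24 + 0 + 0 = 7/24
  P(Y=1) = 0 + 3/8 + 0 = 3/8
  P(Y=2) = 0 + 0 + 1/3 = 1/3

Decomposition 1: H(X) + H(Y|X)
H(X) = -[(7/24)·log₂(7/24) + (3/8)·log₂(3/8) + (1/3)·log₂(1/3)]
  = 0.5185 + 0.5306 + 0.5283
  = 1.5774 bits
H(Y|X) = -Σ P(X,Y)·log₂ P(Y|X), where P(Y|X) = P(X,Y) / P(X)
  (cells with P(X,Y) = 0 contribute 0)
  (X=0,Y=0): P(Y|X) = (7/24)/(7/24) = 1;  -(7/24)·log₂(1) = 0.0000
  (X=1,Y=1): P(Y|X) = (3/8)/(3/8) = 1;  -(3/8)·log₂(1) = 0.0000
  (X=2,Y=2): P(Y|X) = (1/3)/(1/3) = 1;  -(1/3)·log₂(1) = 0.0000
H(Y|X) = 0.0000 + 0.0000 + 0.0000
  = 0.0000 bits
H(X) + H(Y|X) = 1.5774 + 0.0000 = 1.5774 bits

Decomposition 2: H(Y) + H(X|Y)
H(Y) = -[(7/24)·log₂(7/24) + (3/8)·log₂(3/8) + (1/3)·log₂(1/3)]
  = 0.5185 + 0.5306 + 0.5283
  = 1.5774 bits
H(X|Y) = -Σ P(X,Y)·log₂ P(X|Y), where P(X|Y) = P(X,Y) / P(Y)
  (cells with P(X,Y) = 0 contribute 0)
  (X=0,Y=0): P(X|Y) = (7/24)/(7/24) = 1;  -(7/24)·log₂(1) = 0.0000
  (X=1,Y=1): P(X|Y) = (3/8)/(3/8) = 1;  -(3/8)·log₂(1) = 0.0000
  (X=2,Y=2): P(X|Y) = (1/3)/(1/3) = 1;  -(1/3)·log₂(1) = 0.0000
H(X|Y) = 0.0000 + 0.0000 + 0.0000
  = 0.0000 bits
H(Y) + H(X|Y) = 1.5774 + 0.0000 = 1.5774 bits

Direct computation of the joint entropy:
H(X,Y) = -[(7/24)·log₂(7/24) + (3/8)·log₂(3/8) + (1/3)·log₂(1/3)]
  = 0.5185 + 0.5306 + 0.5283
  = 1.5774 bits

All three agree: H(X,Y) = 1.5774 bits ✓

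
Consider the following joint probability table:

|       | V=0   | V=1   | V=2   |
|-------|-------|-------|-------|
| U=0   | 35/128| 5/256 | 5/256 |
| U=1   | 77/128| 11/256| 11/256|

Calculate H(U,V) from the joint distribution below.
H(U,V) = -Σ P(U,V) log₂ P(U,V), summed over the non-zero cells:
H(U,V) = -[(35/128)·log₂(35/128) + (5/256)·log₂(5/256) + (5/256)·log₂(5/256) + (77/128)·log₂(77/128) + (11/256)·log₂(11/256) + (11/256)·log₂(11/256)]
  = 0.5115 + 0.1109 + 0.1109 + 0.4411 + 0.1951 + 0.1951
  = 1.5646 bits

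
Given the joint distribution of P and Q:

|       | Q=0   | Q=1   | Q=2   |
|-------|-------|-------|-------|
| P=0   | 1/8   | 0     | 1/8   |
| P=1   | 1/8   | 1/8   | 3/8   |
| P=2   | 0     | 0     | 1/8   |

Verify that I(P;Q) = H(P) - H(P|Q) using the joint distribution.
Left side, from I(P;Q) = H(P) + H(Q) - H(P,Q):
Marginal P(P) (row sums):
  P(P=0) = 1/8 + 0 + 1/8 = 1/4
  P(P=1) = 1/8 + 1/8 + 3/8 = 5/8
  P(P=2) = 0 + 0 + 1/8 = 1/8
Marginal P(Q) (column sums):
  P(Q=0) = 1/8 + 1/8 + 0 = 1/4
  P(Q=1) = 0 + 1/8 + 0 = 1/8
  P(Q=2) = 1/8 + 3/8 + 1/8 = 5/8

H(P) = -[(1/4)·log₂(1/4) + (5/8)·log₂(5/8) + (1/8)·log₂(1/8)]
  = 0.5000 + 0.4238 + 0.3750
  = 1.2988 bits
H(Q) = -[(1/4)·log₂(1/4) + (1/8)·log₂(1/8) + (5/8)·log₂(5/8)]
  = 0.5000 + 0.3750 + 0.4238
  = 1.2988 bits
H(P,Q) = -[(1/8)·log₂(1/8) + (1/8)·log₂(1/8) + (1/8)·log₂(1/8) + (1/8)·log₂(1/8) + (3/8)·log₂(3/8) + (1/8)·log₂(1/8)]
  = 0.3750 + 0.3750 + 0.3750 + 0.3750 + 0.5306 + 0.3750
  = 2.4056 bits

I(P;Q) = H(P) + H(Q) - H(P,Q)
  = 1.2988 + 1.2988 - 2.4056
  = 0.1920 bits

Right side, with H(P|Q) computed directly from the conditional probabilities:
H(P|Q) = -Σ P(P,Q)·log₂ P(P|Q), where P(P|Q) = P(P,Q) / P(Q)
  (cells with P(P,Q) = 0 contribute 0)
  (P=0,Q=0): P(P|Q) = (1/8)/(1/4) = 1/2;  -(1/8)·log₂(1/2) = 0.1250
  (P=0,Q=2): P(P|Q) = (1/8)/(5/8) = 1/5;  -(1/8)·log₂(1/5) = 0.2902
  (P=1,Q=0): P(P|Q) = (1/8)/(1/4) = 1/2;  -(1/8)·log₂(1/2) = 0.1250
  (P=1,Q=1): P(P|Q) = (1/8)/(1/8) = 1;  -(1/8)·log₂(1) = 0.0000
  (P=1,Q=2): P(P|Q) = (3/8)/(5/8) = 3/5;  -(3/8)·log₂(3/5) = 0.2764
  (P=2,Q=2): P(P|Q) = (1/8)/(5/8) = 1/5;  -(1/8)·log₂(1/5) = 0.2902
H(P|Q) = 0.1250 + 0.2902 + 0.1250 + 0.0000 + 0.2764 + 0.2902
  = 1.1068 bits
H(P) - H(P|Q) = 1.2988 - 1.1068 = 0.1920 bits

Both sides equal 0.1920 bits, so I(P;Q) = H(P) - H(P|Q) ✓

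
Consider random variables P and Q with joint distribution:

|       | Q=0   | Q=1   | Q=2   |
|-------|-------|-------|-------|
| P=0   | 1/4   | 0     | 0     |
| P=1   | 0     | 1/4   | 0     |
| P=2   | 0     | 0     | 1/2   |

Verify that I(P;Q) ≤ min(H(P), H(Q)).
Marginal P(P) (row sums):
  P(P=0) = 1/4 + 0 + 0 = 1/4
  P(P=1) = 0 + 1/4 + 0 = 1/4
  P(P=2) = 0 + 0 + 1/2 = 1/2
Marginal P(Q) (column sums):
  P(Q=0) = 1/4 + 0 + 0 = 1/4
  P(Q=1) = 0 + 1/4 + 0 = 1/4
  P(Q=2) = 0 + 0 + 1/2 = 1/2

H(P) = -[(1/4)·log₂(1/4) + (1/4)·log₂(1/4) + (1/2)·log₂(1/2)]
  = 0.5000 + 0.5000 + 0.5000
  = 1.5000 bits
H(Q) = -[(1/4)·log₂(1/4) + (1/4)·log₂(1/4) + (1/2)·log₂(1/2)]
  = 0.5000 + 0.5000 + 0.5000
  = 1.5000 bits
H(P,Q) = -[(1/4)·log₂(1/4) + (1/4)·log₂(1/4) + (1/2)·log₂(1/2)]
  = 0.5000 + 0.5000 + 0.5000
  = 1.5000 bits

I(P;Q) = H(P) + H(Q) - H(P,Q)
  = 1.5000 + 1.5000 - 1.5000
  = 1.5000 bits

min(H(P), H(Q)) = min(1.5000, 1.5000) = 1.5000 bits
Since 1.5000 ≤ 1.5000, the bound is satisfied ✓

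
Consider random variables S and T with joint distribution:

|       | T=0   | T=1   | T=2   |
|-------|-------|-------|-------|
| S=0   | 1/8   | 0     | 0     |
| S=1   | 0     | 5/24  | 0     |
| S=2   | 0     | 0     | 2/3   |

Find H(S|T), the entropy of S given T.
Marginal P(T) (column sums):
  P(T=0) = 1/8 + 0 + 0 = 1/8
  P(T=1) = 0 + 5/24 + 0 = 5/24
  P(T=2) = 0 + 0 + 2/3 = 2/3

H(S|T) = -Σ P(S,T)·log₂ P(S|T), where P(S|T) = P(S,T) / P(T)
  (cells with P(S,T) = 0 contribute 0)
  (S=0,T=0): P(S|T) = (1/8)/(1/8) = 1;  -(1/8)·log₂(1) = 0.0000
  (S=1,T=1): P(S|T) = (5/24)/(5/24) = 1;  -(5/24)·log₂(1) = 0.0000
  (S=2,T=2): P(S|T) = (2/3)/(2/3) = 1;  -(2/3)·log₂(1) = 0.0000
H(S|T) = 0.0000 + 0.0000 + 0.0000
  = 0.0000 bits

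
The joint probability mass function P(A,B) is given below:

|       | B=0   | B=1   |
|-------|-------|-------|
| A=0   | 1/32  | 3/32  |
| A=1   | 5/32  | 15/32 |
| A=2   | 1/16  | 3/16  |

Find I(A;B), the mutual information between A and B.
Marginal P(A) (row sums):
  P(A=0) = 1/32 + 3/32 = 1/8
  P(A=1) = 5/32 + 15/32 = 5/8
  P(A=2) = 1/16 + 3/16 = 1/4
Marginal P(B) (column sums):
  P(B=0) = 1/32 + 5/32 + 1/16 = 1/4
  P(B=1) = 3/32 + 15/32 + 3/16 = 3/4

H(A) = -[(1/8)·log₂(1/8) + (5/8)·log₂(5/8) + (1/4)·log₂(1/4)]
  = 0.3750 + 0.4238 + 0.5000
  = 1.2988 bits
H(B) = -[(1/4)·log₂(1/4) + (3/4)·log₂(3/4)]
  = 0.5000 + 0.3113
  = 0.8113 bits
H(A,B) = -[(1/32)·log₂(1/32) + (3/32)·log₂(3/32) + (5/32)·log₂(5/32) + (15/32)·log₂(15/32) + (1/16)·log₂(1/16) + (3/16)·log₂(3/16)]
  = 0.1563 + 0.3202 + 0.4184 + 0.5124 + 0.2500 + 0.4528
  = 2.1101 bits

I(A;B) = H(A) + H(B) - H(A,B)
  = 1.2988 + 0.8113 - 2.1101
  = 0.0000 bits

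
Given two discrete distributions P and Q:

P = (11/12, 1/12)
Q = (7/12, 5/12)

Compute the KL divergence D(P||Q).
D(P||Q) = Σ P(i) log₂(P(i)/Q(i))
  i=0: (11/12) × log₂((11/12)/(7/12)) = (11/12) × log₂(11/7) = 0.5977
  i=1: (1/12) × log₂((1/12)/(5/12)) = (1/12) × log₂(1/5) = -0.1935
D(P||Q) = 0.5977 - 0.1935
  = 0.4042 bits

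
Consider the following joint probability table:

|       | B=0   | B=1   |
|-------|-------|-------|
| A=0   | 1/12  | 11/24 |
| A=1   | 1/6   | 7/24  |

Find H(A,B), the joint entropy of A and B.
H(A,B) = -Σ P(A,B) log₂ P(A,B), summed over the non-zero cells:
H(A,B) = -[(1/12)·log₂(1/12) + (11/24)·log₂(11/24) + (1/6)·log₂(1/6) + (7/24)·log₂(7/24)]
  = 0.2987 + 0.5159 + 0.4308 + 0.5185
  = 1.7639 bits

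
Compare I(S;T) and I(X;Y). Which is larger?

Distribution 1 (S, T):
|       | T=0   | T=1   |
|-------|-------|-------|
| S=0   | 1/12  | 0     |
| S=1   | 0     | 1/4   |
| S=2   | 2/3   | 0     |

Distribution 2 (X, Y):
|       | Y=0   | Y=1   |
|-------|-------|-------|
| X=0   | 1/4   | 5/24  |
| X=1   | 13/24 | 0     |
Distribution 1 (S, T):
Marginal P(S) (row sums):
  P(S=0) = 1/12 + 0 = 1/12
  P(S=1) = 0 + 1/4 = 1/4
  P(S=2) = 2/3 + 0 = 2/3
Marginal P(T) (column sums):
  P(T=0) = 1/12 + 0 + 2/3 = 3/4
  P(T=1) = 0 + 1/4 + 0 = 1/4

H(S) = -[(1/12)·log₂(1/12) + (1/4)·log₂(1/4) + (2/3)·log₂(2/3)]
  = 0.2987 + 0.5000 + 0.3900
  = 1.1887 bits
H(T) = -[(3/4)·log₂(3/4) + (1/4)·log₂(1/4)]
  = 0.3113 + 0.5000
  = 0.8113 bits
H(S,T) = -[(1/12)·log₂(1/12) + (1/4)·log₂(1/4) + (2/3)·log₂(2/3)]
  = 0.2987 + 0.5000 + 0.3900
  = 1.1887 bits

I(S;T) = H(S) + H(T) - H(S,T)
  = 1.1887 + 0.8113 - 1.1887
  = 0.8113 bits

Distribution 2 (X, Y):
Marginal P(X) (row sums):
  P(X=0) = 1/4 + 5/24 = 11/24
  P(X=1) = 13/24 + 0 = 13/24
Marginal P(Y) (column sums):
  P(Y=0) = 1/4 + 13/24 = 19/24
  P(Y=1) = 5/24 + 0 = 5/24

H(X) = -[(11/24)·log₂(11/24) + (13/24)·log₂(13/24)]
  = 0.5159 + 0.4791
  = 0.9950 bits
H(Y) = -[(19/24)·log₂(19/24) + (5/24)·log₂(5/24)]
  = 0.2668 + 0.4715
  = 0.7383 bits
H(X,Y) = -[(1/4)·log₂(1/4) + (5/24)·log₂(5/24) + (13/24)·log₂(13/24)]
  = 0.5000 + 0.4715 + 0.4791
  = 1.4506 bits

I(X;Y) = H(X) + H(Y) - H(X,Y)
  = 0.9950 + 0.7383 - 1.4506
  = 0.2827 bits

I(S;T) = 0.8113 bits > I(X;Y) = 0.2827 bits, so (S, T) has the higher mutual information (stronger dependence).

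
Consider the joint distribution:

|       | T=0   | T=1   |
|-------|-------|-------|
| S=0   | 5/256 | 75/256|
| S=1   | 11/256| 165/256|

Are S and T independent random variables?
Marginal P(S) (row sums):
  P(S=0) = 5/256 + 75/256 = 5/16
  P(S=1) = 11/256 + 165/256 = 11/16
Marginal P(T) (column sums):
  P(T=0) = 5/256 + 11/256 = 1/16
  P(T=1) = 75/256 + 165/256 = 15/16

S and T are independent iff P(S=i,T=j) = P(S=i)·P(T=j) for every cell.
  P(S=0)·P(T=0) = 5/16 × 1/16 = 5/256 = P(S=0,T=0) ✓
  P(S=0)·P(T=1) = 5/16 × 15/16 = 75/256 = P(S=0,T=1) ✓
  P(S=1)·P(T=0) = 11/16 × 1/16 = 11/256 = P(S=1,T=0) ✓
  P(S=1)·P(T=1) = 11/16 × 15/16 = 165/256 = P(S=1,T=1) ✓

Yes, S and T are independent: every cell factors, so I(S;T) = 0 bits.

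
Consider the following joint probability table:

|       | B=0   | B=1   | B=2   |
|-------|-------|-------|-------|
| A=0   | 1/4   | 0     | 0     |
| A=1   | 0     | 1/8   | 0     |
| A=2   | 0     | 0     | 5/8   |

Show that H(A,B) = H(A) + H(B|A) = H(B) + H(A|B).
Marginal P(A) (row sums):
  P(A=0) = 1/4 + 0 + 0 = 1/4
  P(A=1) = 0 + 1/8 + 0 = 1/8
  P(A=2) = 0 + 0 + 5/8 = 5/8
Marginal P(B) (column sums):
  P(B=0) = 1/4 + 0 + 0 = 1/4
  P(B=1) = 0 + 1/8 + 0 = 1/8
  P(B=2) = 0 + 0 + 5/8 = 5/8

Decomposition 1: H(A) + H(B|A)
H(A) = -[(1/4)·log₂(1/4) + (1/8)·log₂(1/8) + (5/8)·log₂(5/8)]
  = 0.5000 + 0.3750 + 0.4238
  = 1.2988 bits
H(B|A) = -Σ P(A,B)·log₂ P(B|A), where P(B|A) = P(A,B) / P(A)
  (cells with P(A,B) = 0 contribute 0)
  (A=0,B=0): P(B|A) = (1/4)/(1/4) = 1;  -(1/4)·log₂(1) = 0.0000
  (A=1,B=1): P(B|A) = (1/8)/(1/8) = 1;  -(1/8)·log₂(1) = 0.0000
  (A=2,B=2): P(B|A) = (5/8)/(5/8) = 1;  -(5/8)·log₂(1) = 0.0000
H(B|A) = 0.0000 + 0.0000 + 0.0000
  = 0.0000 bits
H(A) + H(B|A) = 1.2988 + 0.0000 = 1.2988 bits

Decomposition 2: H(B) + H(A|B)
H(B) = -[(1/4)·log₂(1/4) + (1/8)·log₂(1/8) + (5/8)·log₂(5/8)]
  = 0.5000 + 0.3750 + 0.4238
  = 1.2988 bits
H(A|B) = -Σ P(A,B)·log₂ P(A|B), where P(A|B) = P(A,B) / P(B)
  (cells with P(A,B) = 0 contribute 0)
  (A=0,B=0): P(A|B) = (1/4)/(1/4) = 1;  -(1/4)·log₂(1) = 0.0000
  (A=1,B=1): P(A|B) = (1/8)/(1/8) = 1;  -(1/8)·log₂(1) = 0.0000
  (A=2,B=2): P(A|B) = (5/8)/(5/8) = 1;  -(5/8)·log₂(1) = 0.0000
H(A|B) = 0.0000 + 0.0000 + 0.0000
  = 0.0000 bits
H(B) + H(A|B) = 1.2988 + 0.0000 = 1.2988 bits

Direct computation of the joint entropy:
H(A,B) = -[(1/4)·log₂(1/4) + (1/8)·log₂(1/8) + (5/8)·log₂(5/8)]
  = 0.5000 + 0.3750 + 0.4238
  = 1.2988 bits

All three agree: H(A,B) = 1.2988 bits ✓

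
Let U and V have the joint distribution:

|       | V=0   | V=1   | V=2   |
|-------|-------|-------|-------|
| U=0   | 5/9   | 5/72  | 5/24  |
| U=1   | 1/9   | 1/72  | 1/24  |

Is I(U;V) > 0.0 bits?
Marginal P(U) (row sums):
  P(U=0) = 5/9 + 5/72 + 5/24 = 5/6
  P(U=1) = 1/9 + 1/72 + 1/24 = 1/6
Marginal P(V) (column sums):
  P(V=0) = 5/9 + 1/9 = 2/3
  P(V=1) = 5/72 + 1/72 = 1/12
  P(V=2) = 5/24 + 1/24 = 1/4

H(U) = -[(5/6)·log₂(5/6) + (1/6)·log₂(1/6)]
  = 0.2192 + 0.4308
  = 0.6500 bits
H(V) = -[(2/3)·log₂(2/3) + (1/12)·log₂(1/12) + (1/4)·log₂(1/4)]
  = 0.3900 + 0.2987 + 0.5000
  = 1.1887 bits
H(U,V) = -[(5/9)·log₂(5/9) + (5/72)·log₂(5/72) + (5/24)·log₂(5/24) + (1/9)·log₂(1/9) + (1/72)·log₂(1/72) + (1/24)·log₂(1/24)]
  = 0.4711 + 0.2672 + 0.4715 + 0.3522 + 0.0857 + 0.1910
  = 1.8387 bits

I(U;V) = H(U) + H(V) - H(U,V)
  = 0.6500 + 1.1887 - 1.8387
  = 0.0000 bits

No. I(U;V) = 0.0000 bits, which is ≤ 0.0 bits.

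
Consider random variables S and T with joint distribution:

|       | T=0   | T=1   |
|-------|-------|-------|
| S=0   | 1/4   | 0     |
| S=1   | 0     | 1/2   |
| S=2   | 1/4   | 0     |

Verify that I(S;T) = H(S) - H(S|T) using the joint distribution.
Left side, from I(S;T) = H(S) + H(T) - H(S,T):
Marginal P(S) (row sums):
  P(S=0) = 1/4 + 0 = 1/4
  P(S=1) = 0 + 1/2 = 1/2
  P(S=2) = 1/4 + 0 = 1/4
Marginal P(T) (column sums):
  P(T=0) = 1/4 + 0 + 1/4 = 1/2
  P(T=1) = 0 + 1/2 + 0 = 1/2

H(S) = -[(1/4)·log₂(1/4) + (1/2)·log₂(1/2) + (1/4)·log₂(1/4)]
  = 0.5000 + 0.5000 + 0.5000
  = 1.5000 bits
H(T) = -[(1/2)·log₂(1/2) + (1/2)·log₂(1/2)]
  = 0.5000 + 0.5000
  = 1.0000 bits
H(S,T) = -[(1/4)·log₂(1/4) + (1/2)·log₂(1/2) + (1/4)·log₂(1/4)]
  = 0.5000 + 0.5000 + 0.5000
  = 1.5000 bits

I(S;T) = H(S) + H(T) - H(S,T)
  = 1.5000 + 1.0000 - 1.5000
  = 1.0000 bits

Right side, with H(S|T) computed directly from the conditional probabilities:
H(S|T) = -Σ P(S,T)·log₂ P(S|T), where P(S|T) = P(S,T) / P(T)
  (cells with P(S,T) = 0 contribute 0)
  (S=0,T=0): P(S|T) = (1/4)/(1/2) = 1/2;  -(1/4)·log₂(1/2) = 0.2500
  (S=1,T=1): P(S|T) = (1/2)/(1/2) = 1;  -(1/2)·log₂(1) = 0.0000
  (S=2,T=0): P(S|T) = (1/4)/(1/2) = 1/2;  -(1/4)·log₂(1/2) = 0.2500
H(S|T) = 0.2500 + 0.0000 + 0.2500
  = 0.5000 bits
H(S) - H(S|T) = 1.5000 - 0.5000 = 1.0000 bits

Both sides equal 1.0000 bits, so I(S;T) = H(S) - H(S|T) ✓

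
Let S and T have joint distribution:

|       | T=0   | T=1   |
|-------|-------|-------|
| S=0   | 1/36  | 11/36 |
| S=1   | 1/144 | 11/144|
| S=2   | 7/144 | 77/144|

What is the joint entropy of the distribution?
H(S,T) = -Σ P(S,T) log₂ P(S,T), summed over the non-zero cells:
H(S,T) = -[(1/36)·log₂(1/36) + (11/36)·log₂(11/36) + (1/144)·log₂(1/144) + (11/144)·log₂(11/144) + (7/144)·log₂(7/144) + (77/144)·log₂(77/144)]
  = 0.1436 + 0.5227 + 0.0498 + 0.2834 + 0.2121 + 0.4829
  = 1.6945 bits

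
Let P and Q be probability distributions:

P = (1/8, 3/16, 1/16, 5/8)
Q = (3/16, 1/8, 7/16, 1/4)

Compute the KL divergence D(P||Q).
D(P||Q) = Σ P(i) log₂(P(i)/Q(i))
  i=0: (1/8) × log₂((1/8)/(3/16)) = (1/8) × log₂(2/3) = -0.0731
  i=1: (3/16) × log₂((3/16)/(1/8)) = (3/16) × log₂(3/2) = 0.1097
  i=2: (1/16) × log₂((1/16)/(7/16)) = (1/16) × log₂(1/7) = -0.1755
  i=3: (5/8) × log₂((5/8)/(1/4)) = (5/8) × log₂(5/2) = 0.8262
D(P||Q) = -0.0731 + 0.1097 - 0.1755 + 0.8262
  = 0.6873 bits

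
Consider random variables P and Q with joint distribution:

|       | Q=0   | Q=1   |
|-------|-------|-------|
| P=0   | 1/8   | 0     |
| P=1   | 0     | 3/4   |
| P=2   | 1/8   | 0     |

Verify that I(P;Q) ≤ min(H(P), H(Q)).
Marginal P(P) (row sums):
  P(P=0) = 1/8 + 0 = 1/8
  P(P=1) = 0 + 3/4 = 3/4
  P(P=2) = 1/8 + 0 = 1/8
Marginal P(Q) (column sums):
  P(Q=0) = 1/8 + 0 + 1/8 = 1/4
  P(Q=1) = 0 + 3/4 + 0 = 3/4

H(P) = -[(1/8)·log₂(1/8) + (3/4)·log₂(3/4) + (1/8)·log₂(1/8)]
  = 0.3750 + 0.3113 + 0.3750
  = 1.0613 bits
H(Q) = -[(1/4)·log₂(1/4) + (3/4)·log₂(3/4)]
  = 0.5000 + 0.3113
  = 0.8113 bits
H(P,Q) = -[(1/8)·log₂(1/8) + (3/4)·log₂(3/4) + (1/8)·log₂(1/8)]
  = 0.3750 + 0.3113 + 0.3750
  = 1.0613 bits

I(P;Q) = H(P) + H(Q) - H(P,Q)
  = 1.0613 + 0.8113 - 1.0613
  = 0.8113 bits

min(H(P), H(Q)) = min(1.0613, 0.8113) = 0.8113 bits
Since 0.8113 ≤ 0.8113, the bound is satisfied ✓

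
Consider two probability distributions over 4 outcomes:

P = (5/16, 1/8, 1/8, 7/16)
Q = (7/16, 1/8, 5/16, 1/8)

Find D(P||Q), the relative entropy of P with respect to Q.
D(P||Q) = Σ P(i) log₂(P(i)/Q(i))
  i=0: (5/16) × log₂((5/16)/(7/16)) = (5/16) × log₂(5/7) = -0.1517
  i=1: (1/8) × log₂((1/8)/(1/8)) = (1/8) × log₂(1) = 0.0000
  i=2: (1/8) × log₂((1/8)/(5/16)) = (1/8) × log₂(2/5) = -0.1652
  i=3: (7/16) × log₂((7/16)/(1/8)) = (7/16) × log₂(7/2) = 0.7907
D(P||Q) = -0.1517 + 0.0000 - 0.1652 + 0.7907
  = 0.4738 bits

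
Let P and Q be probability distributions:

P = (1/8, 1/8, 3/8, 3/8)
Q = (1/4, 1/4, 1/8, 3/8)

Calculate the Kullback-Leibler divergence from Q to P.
D(P||Q) = Σ P(i) log₂(P(i)/Q(i))
  i=0: (1/8) × log₂((1/8)/(1/4)) = (1/8) × log₂(1/2) = -0.1250
  i=1: (1/8) × log₂((1/8)/(1/4)) = (1/8) × log₂(1/2) = -0.1250
  i=2: (3/8) × log₂((3/8)/(1/8)) = (3/8) × log₂(3) = 0.5944
  i=3: (3/8) × log₂((3/8)/(3/8)) = (3/8) × log₂(1) = 0.0000
D(P||Q) = -0.1250 - 0.1250 + 0.5944 + 0.0000
  = 0.3444 bits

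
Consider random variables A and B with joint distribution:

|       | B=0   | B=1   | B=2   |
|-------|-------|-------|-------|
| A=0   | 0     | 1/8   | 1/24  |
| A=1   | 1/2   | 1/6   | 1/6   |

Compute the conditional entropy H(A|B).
Marginal P(B) (column sums):
  P(B=0) = 0 + 1/2 = 1/2
  P(B=1) = 1/8 + 1/6 = 7/24
  P(B=2) = 1/24 + 1/6 = 5/24

H(A|B) = -Σ P(A,B)·log₂ P(A|B), where P(A|B) = P(A,B) / P(B)
  (cells with P(A,B) = 0 contribute 0)
  (A=0,B=1): P(A|B) = (1/8)/(7/24) = 3/7;  -(1/8)·log₂(3/7) = 0.1528
  (A=0,B=2): P(A|B) = (1/24)/(5/24) = 1/5;  -(1/24)·log₂(1/5) = 0.0967
  (A=1,B=0): P(A|B) = (1/2)/(1/2) = 1;  -(1/2)·log₂(1) = 0.0000
  (A=1,B=1): P(A|B) = (1/6)/(7/24) = 4/7;  -(1/6)·log₂(4/7) = 0.1346
  (A=1,B=2): P(A|B) = (1/6)/(5/24) = 4/5;  -(1/6)·log₂(4/5) = 0.0537
H(A|B) = 0.1528 + 0.0967 + 0.0000 + 0.1346 + 0.0537
  = 0.4378 bits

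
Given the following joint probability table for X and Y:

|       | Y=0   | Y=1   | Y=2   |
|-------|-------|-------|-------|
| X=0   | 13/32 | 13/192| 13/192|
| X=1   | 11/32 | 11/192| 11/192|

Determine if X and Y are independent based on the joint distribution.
Marginal P(X) (row sums):
  P(X=0) = 13/32 + 13/192 + 13/192 = 13/24
  P(X=1) = 11/32 + 11/192 + 11/192 = 11/24
Marginal P(Y) (column sums):
  P(Y=0) = 13/32 + 11/32 = 3/4
  P(Y=1) = 13/192 + 11/192 = 1/8
  P(Y=2) = 13/192 + 11/192 = 1/8

X and Y are independent iff P(X=i,Y=j) = P(X=i)·P(Y=j) for every cell.
  P(X=0)·P(Y=0) = 13/24 × 3/4 = 13/32 = P(X=0,Y=0) ✓
  P(X=0)·P(Y=1) = 13/24 × 1/8 = 13/192 = P(X=0,Y=1) ✓
  P(X=0)·P(Y=2) = 13/24 × 1/8 = 13/192 = P(X=0,Y=2) ✓
  P(X=1)·P(Y=0) = 11/24 × 3/4 = 11/32 = P(X=1,Y=0) ✓
  P(X=1)·P(Y=1) = 11/24 × 1/8 = 11/192 = P(X=1,Y=1) ✓
  P(X=1)·P(Y=2) = 11/24 × 1/8 = 11/192 = P(X=1,Y=2) ✓

Yes, X and Y are independent: every cell factors, so I(X;Y) = 0 bits.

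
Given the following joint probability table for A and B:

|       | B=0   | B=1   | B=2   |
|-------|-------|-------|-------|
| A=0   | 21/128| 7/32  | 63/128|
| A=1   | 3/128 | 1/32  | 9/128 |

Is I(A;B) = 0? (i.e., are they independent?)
Marginal P(A) (row sums):
  P(A=0) = 21/128 + 7/32 + 63/128 = 7/8
  P(A=1) = 3/128 + 1/32 + 9/128 = 1/8
Marginal P(B) (column sums):
  P(B=0) = 21/128 + 3/128 = 3/16
  P(B=1) = 7/32 + 1/32 = 1/4
  P(B=2) = 63/128 + 9/128 = 9/16

A and B are independent iff P(A=i,B=j) = P(A=i)·P(B=j) for every cell.
  P(A=0)·P(B=0) = 7/8 × 3/16 = 21/128 = P(A=0,B=0) ✓
  P(A=0)·P(B=1) = 7/8 × 1/4 = 7/32 = P(A=0,B=1) ✓
  P(A=0)·P(B=2) = 7/8 × 9/16 = 63/128 = P(A=0,B=2) ✓
  P(A=1)·P(B=0) = 1/8 × 3/16 = 3/128 = P(A=1,B=0) ✓
  P(A=1)·P(B=1) = 1/8 × 1/4 = 1/32 = P(A=1,B=1) ✓
  P(A=1)·P(B=2) = 1/8 × 9/16 = 9/128 = P(A=1,B=2) ✓

Yes, A and B are independent: every cell factors, so I(A;B) = 0 bits.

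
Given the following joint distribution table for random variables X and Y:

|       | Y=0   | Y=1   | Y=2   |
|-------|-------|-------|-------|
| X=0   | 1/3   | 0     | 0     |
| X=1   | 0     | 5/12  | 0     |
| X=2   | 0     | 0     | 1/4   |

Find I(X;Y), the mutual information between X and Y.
Marginal P(X) (row sums):
  P(X=0) = 1/3 + 0 + 0 = 1/3
  P(X=1) = 0 + 5/12 + 0 = 5/12
  P(X=2) = 0 + 0 + 1/4 = 1/4
Marginal P(Y) (column sums):
  P(Y=0) = 1/3 + 0 + 0 = 1/3
  P(Y=1) = 0 + 5/12 + 0 = 5/12
  P(Y=2) = 0 + 0 + 1/4 = 1/4

H(X) = -[(1/3)·log₂(1/3) + (5/12)·log₂(5/12) + (1/4)·log₂(1/4)]
  = 0.5283 + 0.5263 + 0.5000
  = 1.5546 bits
H(Y) = -[(1/3)·log₂(1/3) + (5/12)·log₂(5/12) + (1/4)·log₂(1/4)]
  = 0.5283 + 0.5263 + 0.5000
  = 1.5546 bits
H(X,Y) = -[(1/3)·log₂(1/3) + (5/12)·log₂(5/12) + (1/4)·log₂(1/4)]
  = 0.5283 + 0.5263 + 0.5000
  = 1.5546 bits

I(X;Y) = H(X) + H(Y) - H(X,Y)
  = 1.5546 + 1.5546 - 1.5546
  = 1.5546 bits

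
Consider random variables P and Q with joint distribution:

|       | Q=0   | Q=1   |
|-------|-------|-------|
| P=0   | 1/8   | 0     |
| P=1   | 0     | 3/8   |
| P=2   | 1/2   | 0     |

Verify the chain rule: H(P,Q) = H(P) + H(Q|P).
Left side:
H(P,Q) = -[(1/8)·log₂(1/8) + (3/8)·log₂(3/8) + (1/2)·log₂(1/2)]
  = 0.3750 + 0.5306 + 0.5000
  = 1.4056 bits

Right side:
Marginal P(P) (row sums):
  P(P=0) = 1/8 + 0 = 1/8
  P(P=1) = 0 + 3/8 = 3/8
  P(P=2) = 1/2 + 0 = 1/2
H(P) = -[(1/8)·log₂(1/8) + (3/8)·log₂(3/8) + (1/2)·log₂(1/2)]
  = 0.3750 + 0.5306 + 0.5000
  = 1.4056 bits
H(Q|P) = -Σ P(P,Q)·log₂ P(Q|P), where P(Q|P) = P(P,Q) / P(P)
  (cells with P(P,Q) = 0 contribute 0)
  (P=0,Q=0): P(Q|P) = (1/8)/(1/8) = 1;  -(1/8)·log₂(1) = 0.0000
  (P=1,Q=1): P(Q|P) = (3/8)/(3/8) = 1;  -(3/8)·log₂(1) = 0.0000
  (P=2,Q=0): P(Q|P) = (1/2)/(1/2) = 1;  -(1/2)·log₂(1) = 0.0000
H(Q|P) = 0.0000 + 0.0000 + 0.0000
  = 0.0000 bits
H(P) + H(Q|P) = 1.4056 + 0.0000 = 1.4056 bits

Both sides equal 1.4056 bits, so the chain rule holds ✓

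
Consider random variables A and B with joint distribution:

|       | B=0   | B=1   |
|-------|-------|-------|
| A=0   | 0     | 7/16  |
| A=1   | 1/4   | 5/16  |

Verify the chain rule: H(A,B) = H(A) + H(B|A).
Left side:
H(A,B) = -[(7/16)·log₂(7/16) + (1/4)·log₂(1/4) + (5/16)·log₂(5/16)]
  = 0.5218 + 0.5000 + 0.5244
  = 1.5462 bits

Right side:
Marginal P(A) (row sums):
  P(A=0) = 0 + 7/16 = 7/16
  P(A=1) = 1/4 + 5/16 = 9/16
H(A) = -[(7/16)·log₂(7/16) + (9/16)·log₂(9/16)]
  = 0.5218 + 0.4669
  = 0.9887 bits
H(B|A) = -Σ P(A,B)·log₂ P(B|A), where P(B|A) = P(A,B) / P(A)
  (cells with P(A,B) = 0 contribute 0)
  (A=0,B=1): P(B|A) = (7/16)/(7/16) = 1;  -(7/16)·log₂(1) = 0.0000
  (A=1,B=0): P(B|A) = (1/4)/(9/16) = 4/9;  -(1/4)·log₂(4/9) = 0.2925
  (A=1,B=1): P(B|A) = (5/16)/(9/16) = 5/9;  -(5/16)·log₂(5/9) = 0.2650
H(B|A) = 0.0000 + 0.2925 + 0.2650
  = 0.5575 bits
H(A) + H(B|A) = 0.9887 + 0.5575 = 1.5462 bits

Both sides equal 1.5462 bits, so the chain rule holds ✓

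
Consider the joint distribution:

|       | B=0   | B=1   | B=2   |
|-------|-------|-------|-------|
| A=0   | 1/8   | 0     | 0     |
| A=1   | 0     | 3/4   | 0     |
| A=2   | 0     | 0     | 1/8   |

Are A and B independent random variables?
Marginal P(A) (row sums):
  P(A=0) = 1/8 + 0 + 0 = 1/8
  P(A=1) = 0 + 3/4 + 0 = 3/4
  P(A=2) = 0 + 0 + 1/8 = 1/8
Marginal P(B) (column sums):
  P(B=0) = 1/8 + 0 + 0 = 1/8
  P(B=1) = 0 + 3/4 + 0 = 3/4
  P(B=2) = 0 + 0 + 1/8 = 1/8

A and B are independent iff P(A=i,B=j) = P(A=i)·P(B=j) for every cell.
  P(A=0)·P(B=0) = 1/8 × 1/8 = 1/64, but P(A=0,B=0) = 1/8 ✗

No, A and B are not independent. Quantitatively, I(A;B) > 0:

H(A) = -[(1/8)·log₂(1/8) + (3/4)·log₂(3/4) + (1/8)·log₂(1/8)]
  = 0.3750 + 0.3113 + 0.3750
  = 1.0613 bits
H(B) = -[(1/8)·log₂(1/8) + (3/4)·log₂(3/4) + (1/8)·log₂(1/8)]
  = 0.3750 + 0.3113 + 0.3750
  = 1.0613 bits
H(A,B) = -[(1/8)·log₂(1/8) + (3/4)·log₂(3/4) + (1/8)·log₂(1/8)]
  = 0.3750 + 0.3113 + 0.3750
  = 1.0613 bits
I(A;B) = H(A) + H(B) - H(A,B) = 1.0613 + 1.0613 - 1.0613 = 1.0613 bits > 0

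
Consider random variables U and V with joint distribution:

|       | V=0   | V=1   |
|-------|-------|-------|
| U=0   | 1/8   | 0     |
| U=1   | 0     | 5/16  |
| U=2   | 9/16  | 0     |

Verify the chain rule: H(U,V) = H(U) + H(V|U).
Left side:
H(U,V) = -[(1/8)·log₂(1/8) + (5/16)·log₂(5/16) + (9/16)·log₂(9/16)]
  = 0.3750 + 0.5244 + 0.4669
  = 1.3663 bits

Right side:
Marginal P(U) (row sums):
  P(U=0) = 1/8 + 0 = 1/8
  P(U=1) = 0 + 5/16 = 5/16
  P(U=2) = 9/16 + 0 = 9/16
H(U) = -[(1/8)·log₂(1/8) + (5/16)·log₂(5/16) + (9/16)·log₂(9/16)]
  = 0.3750 + 0.5244 + 0.4669
  = 1.3663 bits
H(V|U) = -Σ P(U,V)·log₂ P(V|U), where P(V|U) = P(U,V) / P(U)
  (cells with P(U,V) = 0 contribute 0)
  (U=0,V=0): P(V|U) = (1/8)/(1/8) = 1;  -(1/8)·log₂(1) = 0.0000
  (U=1,V=1): P(V|U) = (5/16)/(5/16) = 1;  -(5/16)·log₂(1) = 0.0000
  (U=2,V=0): P(V|U) = (9/16)/(9/16) = 1;  -(9/16)·log₂(1) = 0.0000
H(V|U) = 0.0000 + 0.0000 + 0.0000
  = 0.0000 bits
H(U) + H(V|U) = 1.3663 + 0.0000 = 1.3663 bits

Both sides equal 1.3663 bits, so the chain rule holds ✓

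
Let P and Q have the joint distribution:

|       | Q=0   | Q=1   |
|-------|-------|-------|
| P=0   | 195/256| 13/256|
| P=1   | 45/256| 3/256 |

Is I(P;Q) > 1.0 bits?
Marginal P(P) (row sums):
  P(P=0) = 195/256 + 13/256 = 13/16
  P(P=1) = 45/256 + 3/256 = 3/16
Marginal P(Q) (column sums):
  P(Q=0) = 195/256 + 45/256 = 15/16
  P(Q=1) = 13/256 + 3/256 = 1/16

H(P) = -[(13/16)·log₂(13/16) + (3/16)·log₂(3/16)]
  = 0.2434 + 0.4528
  = 0.6962 bits
H(Q) = -[(15/16)·log₂(15/16) + (1/16)·log₂(1/16)]
  = 0.0873 + 0.2500
  = 0.3373 bits
H(P,Q) = -[(195/256)·log₂(195/256) + (13/256)·log₂(13/256) + (45/256)·log₂(45/256) + (3/256)·log₂(3/256)]
  = 0.2991 + 0.2183 + 0.4409 + 0.0752
  = 1.0335 bits

I(P;Q) = H(P) + H(Q) - H(P,Q)
  = 0.6962 + 0.3373 - 1.0335
  = 0.0000 bits

No. I(P;Q) = 0.0000 bits, which is ≤ 1.0 bits.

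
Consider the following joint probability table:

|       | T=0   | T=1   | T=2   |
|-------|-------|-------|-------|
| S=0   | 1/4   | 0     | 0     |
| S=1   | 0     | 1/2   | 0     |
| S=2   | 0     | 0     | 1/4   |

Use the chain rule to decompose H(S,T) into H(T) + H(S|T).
By the chain rule: H(S,T) = H(T) + H(S|T)

Marginal P(T) (column sums):
  P(T=0) = 1/4 + 0 + 0 = 1/4
  P(T=1) = 0 + 1/2 + 0 = 1/2
  P(T=2) = 0 + 0 + 1/4 = 1/4
H(T) = -[(1/4)·log₂(1/4) + (1/2)·log₂(1/2) + (1/4)·log₂(1/4)]
  = 0.5000 + 0.5000 + 0.5000
  = 1.5000 bits
H(S|T) = -Σ P(S,T)·log₂ P(S|T), where P(S|T) = P(S,T) / P(T)
  (cells with P(S,T) = 0 contribute 0)
  (S=0,T=0): P(S|T) = (1/4)/(1/4) = 1;  -(1/4)·log₂(1) = 0.0000
  (S=1,T=1): P(S|T) = (1/2)/(1/2) = 1;  -(1/2)·log₂(1) = 0.0000
  (S=2,T=2): P(S|T) = (1/4)/(1/4) = 1;  -(1/4)·log₂(1) = 0.0000
H(S|T) = 0.0000 + 0.0000 + 0.0000
  = 0.0000 bits

H(S,T) = H(T) + H(S|T) = 1.5000 + 0.0000 = 1.5000 bits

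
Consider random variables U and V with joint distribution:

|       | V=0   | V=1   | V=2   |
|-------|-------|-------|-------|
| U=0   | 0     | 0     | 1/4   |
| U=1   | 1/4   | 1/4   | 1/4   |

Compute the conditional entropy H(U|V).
Marginal P(V) (column sums):
  P(V=0) = 0 + 1/4 = 1/4
  P(V=1) = 0 + 1/4 = 1/4
  P(V=2) = 1/4 + 1/4 = 1/2

H(U|V) = -Σ P(U,V)·log₂ P(U|V), where P(U|V) = P(U,V) / P(V)
  (cells with P(U,V) = 0 contribute 0)
  (U=0,V=2): P(U|V) = (1/4)/(1/2) = 1/2;  -(1/4)·log₂(1/2) = 0.2500
  (U=1,V=0): P(U|V) = (1/4)/(1/4) = 1;  -(1/4)·log₂(1) = 0.0000
  (U=1,V=1): P(U|V) = (1/4)/(1/4) = 1;  -(1/4)·log₂(1) = 0.0000
  (U=1,V=2): P(U|V) = (1/4)/(1/2) = 1/2;  -(1/4)·log₂(1/2) = 0.2500
H(U|V) = 0.2500 + 0.0000 + 0.0000 + 0.2500
  = 0.5000 bits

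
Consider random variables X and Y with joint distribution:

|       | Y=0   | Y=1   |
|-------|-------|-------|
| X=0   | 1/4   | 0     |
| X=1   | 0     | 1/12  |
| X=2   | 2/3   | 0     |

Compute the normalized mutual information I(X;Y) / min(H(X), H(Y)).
Marginal P(X) (row sums):
  P(X=0) = 1/4 + 0 = 1/4
  P(X=1) = 0 + 1/12 = 1/12
  P(X=2) = 2/3 + 0 = 2/3
Marginal P(Y) (column sums):
  P(Y=0) = 1/4 + 0 + 2/3 = 11/12
  P(Y=1) = 0 + 1/12 + 0 = 1/12

H(X) = -[(1/4)·log₂(1/4) + (1/12)·log₂(1/12) + (2/3)·log₂(2/3)]
  = 0.5000 + 0.2987 + 0.3900
  = 1.1887 bits
H(Y) = -[(11/12)·log₂(11/12) + (1/12)·log₂(1/12)]
  = 0.1151 + 0.2987
  = 0.4138 bits
H(X,Y) = -[(1/4)·log₂(1/4) + (1/12)·log₂(1/12) + (2/3)·log₂(2/3)]
  = 0.5000 + 0.2987 + 0.3900
  = 1.1887 bits

I(X;Y) = H(X) + H(Y) - H(X,Y)
  = 1.1887 + 0.4138 - 1.1887
  = 0.4138 bits

min(H(X), H(Y)) = min(1.1887, 0.4138) = 0.4138 bits
Normalized MI = 0.4138 / 0.4138 = 1.0000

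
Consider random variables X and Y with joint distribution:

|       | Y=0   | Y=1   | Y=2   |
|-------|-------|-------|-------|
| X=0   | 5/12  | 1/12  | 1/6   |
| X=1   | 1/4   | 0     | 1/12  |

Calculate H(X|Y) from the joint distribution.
Marginal P(Y) (column sums):
  P(Y=0) = 5/12 + 1/4 = 2/3
  P(Y=1) = 1/12 + 0 = 1/12
  P(Y=2) = 1/6 + 1/12 = 1/4

H(X|Y) = -Σ P(X,Y)·log₂ P(X|Y), where P(X|Y) = P(X,Y) / P(Y)
  (cells with P(X,Y) = 0 contribute 0)
  (X=0,Y=0): P(X|Y) = (5/12)/(2/3) = 5/8;  -(5/12)·log₂(5/8) = 0.2825
  (X=0,Y=1): P(X|Y) = (1/12)/(1/12) = 1;  -(1/12)·log₂(1) = 0.0000
  (X=0,Y=2): P(X|Y) = (1/6)/(1/4) = 2/3;  -(1/6)·log₂(2/3) = 0.0975
  (X=1,Y=0): P(X|Y) = (1/4)/(2/3) = 3/8;  -(1/4)·log₂(3/8) = 0.3538
  (X=1,Y=2): P(X|Y) = (1/12)/(1/4) = 1/3;  -(1/12)·log₂(1/3) = 0.1321
H(X|Y) = 0.2825 + 0.0000 + 0.0975 + 0.3538 + 0.1321
  = 0.8659 bits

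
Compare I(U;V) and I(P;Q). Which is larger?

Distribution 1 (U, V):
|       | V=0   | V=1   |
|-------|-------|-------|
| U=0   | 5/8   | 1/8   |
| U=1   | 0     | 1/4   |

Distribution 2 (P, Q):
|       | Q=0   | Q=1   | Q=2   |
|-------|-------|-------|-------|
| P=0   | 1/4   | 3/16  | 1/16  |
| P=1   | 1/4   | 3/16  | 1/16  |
Distribution 1 (U, V):
Marginal P(U) (row sums):
  P(U=0) = 5/8 + 1/8 = 3/4
  P(U=1) = 0 + 1/4 = 1/4
Marginal P(V) (column sums):
  P(V=0) = 5/8 + 0 = 5/8
  P(V=1) = 1/8 + 1/4 = 3/8

H(U) = -[(3/4)·log₂(3/4) + (1/4)·log₂(1/4)]
  = 0.3113 + 0.5000
  = 0.8113 bits
H(V) = -[(5/8)·log₂(5/8) + (3/8)·log₂(3/8)]
  = 0.4238 + 0.5306
  = 0.9544 bits
H(U,V) = -[(5/8)·log₂(5/8) + (1/8)·log₂(1/8) + (1/4)·log₂(1/4)]
  = 0.4238 + 0.3750 + 0.5000
  = 1.2988 bits

I(U;V) = H(U) + H(V) - H(U,V)
  = 0.8113 + 0.9544 - 1.2988
  = 0.4669 bits

Distribution 2 (P, Q):
Marginal P(P) (row sums):
  P(P=0) = 1/4 + 3/16 + 1/16 = 1/2
  P(P=1) = 1/4 + 3/16 + 1/16 = 1/2
Marginal P(Q) (column sums):
  P(Q=0) = 1/4 + 1/4 = 1/2
  P(Q=1) = 3/16 + 3/16 = 3/8
  P(Q=2) = 1/16 + 1/16 = 1/8

H(P) = -[(1/2)·log₂(1/2) + (1/2)·log₂(1/2)]
  = 0.5000 + 0.5000
  = 1.0000 bits
H(Q) = -[(1/2)·log₂(1/2) + (3/8)·log₂(3/8) + (1/8)·log₂(1/8)]
  = 0.5000 + 0.5306 + 0.3750
  = 1.4056 bits
H(P,Q) = -[(1/4)·log₂(1/4) + (3/16)·log₂(3/16) + (1/16)·log₂(1/16) + (1/4)·log₂(1/4) + (3/16)·log₂(3/16) + (1/16)·log₂(1/16)]
  = 0.5000 + 0.4528 + 0.2500 + 0.5000 + 0.4528 + 0.2500
  = 2.4056 bits

I(P;Q) = H(P) + H(Q) - H(P,Q)
  = 1.0000 + 1.4056 - 2.4056
  = 0.0000 bits

I(U;V) = 0.4669 bits > I(P;Q) = 0.0000 bits, so (U, V) has the higher mutual information (stronger dependence).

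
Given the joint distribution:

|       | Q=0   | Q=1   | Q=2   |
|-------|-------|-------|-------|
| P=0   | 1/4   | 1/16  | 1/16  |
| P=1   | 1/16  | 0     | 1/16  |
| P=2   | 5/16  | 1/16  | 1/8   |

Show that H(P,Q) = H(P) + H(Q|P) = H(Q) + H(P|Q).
Marginal P(P) (row sums):
  P(P=0) = 1/4 + 1/16 + 1/16 = 3/8
  P(P=1) = 1/16 + 0 + 1/16 = 1/8
  P(P=2) = 5/16 + 1/16 + 1/8 = 1/2
Marginal P(Q) (column sums):
  P(Q=0) = 1/4 + 1/16 + 5/16 = 5/8
  P(Q=1) = 1/16 + 0 + 1/16 = 1/8
  P(Q=2) = 1/16 + 1/16 + 1/8 = 1/4

Decomposition 1: H(P) + H(Q|P)
H(P) = -[(3/8)·log₂(3/8) + (1/8)·log₂(1/8) + (1/2)·log₂(1/2)]
  = 0.5306 + 0.3750 + 0.5000
  = 1.4056 bits
H(Q|P) = -Σ P(P,Q)·log₂ P(Q|P), where P(Q|P) = P(P,Q) / P(P)
  (cells with P(P,Q) = 0 contribute 0)
  (P=0,Q=0): P(Q|P) = (1/4)/(3/8) = 2/3;  -(1/4)·log₂(2/3) = 0.1462
  (P=0,Q=1): P(Q|P) = (1/16)/(3/8) = 1/6;  -(1/16)·log₂(1/6) = 0.1616
  (P=0,Q=2): P(Q|P) = (1/16)/(3/8) = 1/6;  -(1/16)·log₂(1/6) = 0.1616
  (P=1,Q=0): P(Q|P) = (1/16)/(1/8) = 1/2;  -(1/16)·log₂(1/2) = 0.0625
  (P=1,Q=2): P(Q|P) = (1/16)/(1/8) = 1/2;  -(1/16)·log₂(1/2) = 0.0625
  (P=2,Q=0): P(Q|P) = (5/16)/(1/2) = 5/8;  -(5/16)·log₂(5/8) = 0.2119
  (P=2,Q=1): P(Q|P) = (1/16)/(1/2) = 1/8;  -(1/16)·log₂(1/8) = 0.1875
  (P=2,Q=2): P(Q|P) = (1/8)/(1/2) = 1/4;  -(1/8)·log₂(1/4) = 0.2500
H(Q|P) = 0.1462 + 0.1616 + 0.1616 + 0.0625 + 0.0625 + 0.2119 + 0.1875 + 0.2500
  = 1.2438 bits
H(P) + H(Q|P) = 1.4056 + 1.2438 = 2.6494 bits

Decomposition 2: H(Q) + H(P|Q)
H(Q) = -[(5/8)·log₂(5/8) + (1/8)·log₂(1/8) + (1/4)·log₂(1/4)]
  = 0.4238 + 0.3750 + 0.5000
  = 1.2988 bits
H(P|Q) = -Σ P(P,Q)·log₂ P(P|Q), where P(P|Q) = P(P,Q) / P(Q)
  (cells with P(P,Q) = 0 contribute 0)
  (P=0,Q=0): P(P|Q) = (1/4)/(5/8) = 2/5;  -(1/4)·log₂(2/5) = 0.3305
  (P=0,Q=1): P(P|Q) = (1/16)/(1/8) = 1/2;  -(1/16)·log₂(1/2) = 0.0625
  (P=0,Q=2): P(P|Q) = (1/16)/(1/4) = 1/4;  -(1/16)·log₂(1/4) = 0.1250
  (P=1,Q=0): P(P|Q) = (1/16)/(5/8) = 1/10;  -(1/16)·log₂(1/10) = 0.2076
  (P=1,Q=2): P(P|Q) = (1/16)/(1/4) = 1/4;  -(1/16)·log₂(1/4) = 0.1250
  (P=2,Q=0): P(P|Q) = (5/16)/(5/8) = 1/2;  -(5/16)·log₂(1/2) = 0.3125
  (P=2,Q=1): P(P|Q) = (1/16)/(1/8) = 1/2;  -(1/16)·log₂(1/2) = 0.0625
  (P=2,Q=2): P(P|Q) = (1/8)/(1/4) = 1/2;  -(1/8)·log₂(1/2) = 0.1250
H(P|Q) = 0.3305 + 0.0625 + 0.1250 + 0.2076 + 0.1250 + 0.3125 + 0.0625 + 0.1250
  = 1.3506 bits
H(Q) + H(P|Q) = 1.2988 + 1.3506 = 2.6494 bits

Direct computation of the joint entropy:
H(P,Q) = -[(1/4)·log₂(1/4) + (1/16)·log₂(1/16) + (1/16)·log₂(1/16) + (1/16)·log₂(1/16) + (1/16)·log₂(1/16) + (5/16)·log₂(5/16) + (1/16)·log₂(1/16) + (1/8)·log₂(1/8)]
  = 0.5000 + 0.2500 + 0.2500 + 0.2500 + 0.2500 + 0.5244 + 0.2500 + 0.3750
  = 2.6494 bits

All three agree: H(P,Q) = 2.6494 bits ✓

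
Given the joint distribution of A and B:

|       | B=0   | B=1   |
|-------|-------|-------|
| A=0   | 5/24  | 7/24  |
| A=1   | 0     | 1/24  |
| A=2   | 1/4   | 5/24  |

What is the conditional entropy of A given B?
Marginal P(B) (column sums):
  P(B=0) = 5/24 + 0 + 1/4 = 11/24
  P(B=1) = 7/24 + 1/24 + 5/24 = 13/24

H(A|B) = -Σ P(A,B)·log₂ P(A|B), where P(A|B) = P(A,B) / P(B)
  (cells with P(A,B) = 0 contribute 0)
  (A=0,B=0): P(A|B) = (5/24)/(11/24) = 5/11;  -(5/24)·log₂(5/11) = 0.2370
  (A=0,B=1): P(A|B) = (7/24)/(13/24) = 7/13;  -(7/24)·log₂(7/13) = 0.2605
  (A=1,B=1): P(A|B) = (1/24)/(13/24) = 1/13;  -(1/24)·log₂(1/13) = 0.1542
  (A=2,B=0): P(A|B) = (1/4)/(11/24) = 6/11;  -(1/4)·log₂(6/11) = 0.2186
  (A=2,B=1): P(A|B) = (5/24)/(13/24) = 5/13;  -(5/24)·log₂(5/13) = 0.2872
H(A|B) = 0.2370 + 0.2605 + 0.1542 + 0.2186 + 0.2872
  = 1.1575 bits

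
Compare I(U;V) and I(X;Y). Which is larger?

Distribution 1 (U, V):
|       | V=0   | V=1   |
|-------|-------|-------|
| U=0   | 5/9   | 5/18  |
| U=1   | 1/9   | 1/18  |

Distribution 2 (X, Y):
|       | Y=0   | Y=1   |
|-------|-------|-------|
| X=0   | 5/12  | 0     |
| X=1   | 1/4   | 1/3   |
Distribution 1 (U, V):
Marginal P(U) (row sums):
  P(U=0) = 5/9 + 5/18 = 5/6
  P(U=1) = 1/9 + 1/18 = 1/6
Marginal P(V) (column sums):
  P(V=0) = 5/9 + 1/9 = 2/3
  P(V=1) = 5/18 + 1/18 = 1/3

H(U) = -[(5/6)·log₂(5/6) + (1/6)·log₂(1/6)]
  = 0.2192 + 0.4308
  = 0.6500 bits
H(V) = -[(2/3)·log₂(2/3) + (1/3)·log₂(1/3)]
  = 0.3900 + 0.5283
  = 0.9183 bits
H(U,V) = -[(5/9)·log₂(5/9) + (5/18)·log₂(5/18) + (1/9)·log₂(1/9) + (1/18)·log₂(1/18)]
  = 0.4711 + 0.5133 + 0.3522 + 0.2317
  = 1.5683 bits

I(U;V) = H(U) + H(V) - H(U,V)
  = 0.6500 + 0.9183 - 1.5683
  = 0.0000 bits

Distribution 2 (X, Y):
Marginal P(X) (row sums):
  P(X=0) = 5/12 + 0 = 5/12
  P(X=1) = 1/4 + 1/3 = 7/12
Marginal P(Y) (column sums):
  P(Y=0) = 5/12 + 1/4 = 2/3
  P(Y=1) = 0 + 1/3 = 1/3

H(X) = -[(5/12)·log₂(5/12) + (7/12)·log₂(7/12)]
  = 0.5263 + 0.4536
  = 0.9799 bits
H(Y) = -[(2/3)·log₂(2/3) + (1/3)·log₂(1/3)]
  = 0.3900 + 0.5283
  = 0.9183 bits
H(X,Y) = -[(5/12)·log₂(5/12) + (1/4)·log₂(1/4) + (1/3)·log₂(1/3)]
  = 0.5263 + 0.5000 + 0.5283
  = 1.5546 bits

I(X;Y) = H(X) + H(Y) - H(X,Y)
  = 0.9799 + 0.9183 - 1.5546
  = 0.3436 bits

I(X;Y) = 0.3436 bits > I(U;V) = 0.0000 bits, so (X, Y) has the higher mutual information (stronger dependence).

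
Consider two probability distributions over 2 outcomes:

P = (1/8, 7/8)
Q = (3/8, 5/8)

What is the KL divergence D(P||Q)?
D(P||Q) = Σ P(i) log₂(P(i)/Q(i))
  i=0: (1/8) × log₂((1/8)/(3/8)) = (1/8) × log₂(1/3) = -0.1981
  i=1: (7/8) × log₂((7/8)/(5/8)) = (7/8) × log₂(7/5) = 0.4247
D(P||Q) = -0.1981 + 0.4247
  = 0.2266 bits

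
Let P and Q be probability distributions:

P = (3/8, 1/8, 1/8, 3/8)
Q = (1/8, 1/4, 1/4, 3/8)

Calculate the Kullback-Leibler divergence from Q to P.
D(P||Q) = Σ P(i) log₂(P(i)/Q(i))
  i=0: (3/8) × log₂((3/8)/(1/8)) = (3/8) × log₂(3) = 0.5944
  i=1: (1/8) × log₂((1/8)/(1/4)) = (1/8) × log₂(1/2) = -0.1250
  i=2: (1/8) × log₂((1/8)/(1/4)) = (1/8) × log₂(1/2) = -0.1250
  i=3: (3/8) × log₂((3/8)/(3/8)) = (3/8) × log₂(1) = 0.0000
D(P||Q) = 0.5944 - 0.1250 - 0.1250 + 0.0000
  = 0.3444 bits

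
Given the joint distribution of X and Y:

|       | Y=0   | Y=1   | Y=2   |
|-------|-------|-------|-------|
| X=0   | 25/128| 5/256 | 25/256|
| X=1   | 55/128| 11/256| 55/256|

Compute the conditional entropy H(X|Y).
Marginal P(Y) (column sums):
  P(Y=0) = 25/128 + 55/128 = 5/8
  P(Y=1) = 5/256 + 11/256 = 1/16
  P(Y=2) = 25/256 + 55/256 = 5/16

H(X|Y) = -Σ P(X,Y)·log₂ P(X|Y), where P(X|Y) = P(X,Y) / P(Y)
  (X=0,Y=0): P(X|Y) = (25/128)/(5/8) = 5/16;  -(25/128)·log₂(5/16) = 0.3277
  (X=0,Y=1): P(X|Y) = (5/256)/(1/16) = 5/16;  -(5/256)·log₂(5/16) = 0.0328
  (X=0,Y=2): P(X|Y) = (25/256)/(5/16) = 5/16;  -(25/256)·log₂(5/16) = 0.1639
  (X=1,Y=0): P(X|Y) = (55/128)/(5/8) = 11/16;  -(55/128)·log₂(11/16) = 0.2323
  (X=1,Y=1): P(X|Y) = (11/256)/(1/16) = 11/16;  -(11/256)·log₂(11/16) = 0.0232
  (X=1,Y=2): P(X|Y) = (55/256)/(5/16) = 11/16;  -(55/256)·log₂(11/16) = 0.1161
H(X|Y) = 0.3277 + 0.0328 + 0.1639 + 0.2323 + 0.0232 + 0.1161
  = 0.8960 bits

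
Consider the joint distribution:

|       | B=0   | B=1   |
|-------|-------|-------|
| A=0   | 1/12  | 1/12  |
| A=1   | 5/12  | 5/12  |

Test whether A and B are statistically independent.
Marginal P(A) (row sums):
  P(A=0) = 1/12 + 1/12 = 1/6
  P(A=1) = 5/12 + 5/12 = 5/6
Marginal P(B) (column sums):
  P(B=0) = 1/12 + 5/12 = 1/2
  P(B=1) = 1/12 + 5/12 = 1/2

A and B are independent iff P(A=i,B=j) = P(A=i)·P(B=j) for every cell.
  P(A=0)·P(B=0) = 1/6 × 1/2 = 1/12 = P(A=0,B=0) ✓
  P(A=0)·P(B=1) = 1/6 × 1/2 = 1/12 = P(A=0,B=1) ✓
  P(A=1)·P(B=0) = 5/6 × 1/2 = 5/12 = P(A=1,B=0) ✓
  P(A=1)·P(B=1) = 5/6 × 1/2 = 5/12 = P(A=1,B=1) ✓

Yes, A and B are independent: every cell factors, so I(A;B) = 0 bits.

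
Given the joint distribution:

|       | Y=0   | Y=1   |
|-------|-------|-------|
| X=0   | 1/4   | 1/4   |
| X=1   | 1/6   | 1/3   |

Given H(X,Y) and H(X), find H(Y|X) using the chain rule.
From the chain rule: H(X,Y) = H(X) + H(Y|X)
Therefore: H(Y|X) = H(X,Y) - H(X)

H(X,Y) = -[(1/4)·log₂(1/4) + (1/4)·log₂(1/4) + (1/6)·log₂(1/6) + (1/3)·log₂(1/3)]
  = 0.5000 + 0.5000 + 0.4308 + 0.5283
  = 1.9591 bits
Marginal P(X) (row sums):
  P(X=0) = 1/4 + 1/4 = 1/2
  P(X=1) = 1/6 + 1/3 = 1/2
H(X) = -[(1/2)·log₂(1/2) + (1/2)·log₂(1/2)]
  = 0.5000 + 0.5000
  = 1.0000 bits

H(Y|X) = 1.9591 - 1.0000 = 0.9591 bits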